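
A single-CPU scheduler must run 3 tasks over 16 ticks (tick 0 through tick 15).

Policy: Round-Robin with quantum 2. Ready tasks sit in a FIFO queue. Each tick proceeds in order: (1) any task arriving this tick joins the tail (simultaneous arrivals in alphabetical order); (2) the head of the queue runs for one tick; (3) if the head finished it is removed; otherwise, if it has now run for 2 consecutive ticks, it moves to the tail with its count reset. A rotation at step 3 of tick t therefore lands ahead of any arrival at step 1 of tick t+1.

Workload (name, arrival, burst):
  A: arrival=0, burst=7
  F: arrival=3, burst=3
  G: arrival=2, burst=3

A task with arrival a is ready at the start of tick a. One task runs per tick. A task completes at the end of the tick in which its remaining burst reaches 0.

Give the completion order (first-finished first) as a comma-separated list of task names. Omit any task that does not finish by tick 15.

completion order = G, F, A

t=0: queue=[A] q_used=0 → run A
t=1: queue=[A] q_used=1 → run A
t=2: queue=[A,G] q_used=0 → run A
t=3: queue=[A,G,F] q_used=1 → run A
t=4: queue=[G,F,A] q_used=0 → run G
t=5: queue=[G,F,A] q_used=1 → run G
t=6: queue=[F,A,G] q_used=0 → run F
t=7: queue=[F,A,G] q_used=1 → run F
t=8: queue=[A,G,F] q_used=0 → run A
t=9: queue=[A,G,F] q_used=1 → run A
t=10: queue=[G,F,A] q_used=0 → run G
t=11: queue=[F,A] q_used=0 → run F
t=12: queue=[A] q_used=0 → run A
t=13: (idle)
t=14: (idle)
t=15: (idle)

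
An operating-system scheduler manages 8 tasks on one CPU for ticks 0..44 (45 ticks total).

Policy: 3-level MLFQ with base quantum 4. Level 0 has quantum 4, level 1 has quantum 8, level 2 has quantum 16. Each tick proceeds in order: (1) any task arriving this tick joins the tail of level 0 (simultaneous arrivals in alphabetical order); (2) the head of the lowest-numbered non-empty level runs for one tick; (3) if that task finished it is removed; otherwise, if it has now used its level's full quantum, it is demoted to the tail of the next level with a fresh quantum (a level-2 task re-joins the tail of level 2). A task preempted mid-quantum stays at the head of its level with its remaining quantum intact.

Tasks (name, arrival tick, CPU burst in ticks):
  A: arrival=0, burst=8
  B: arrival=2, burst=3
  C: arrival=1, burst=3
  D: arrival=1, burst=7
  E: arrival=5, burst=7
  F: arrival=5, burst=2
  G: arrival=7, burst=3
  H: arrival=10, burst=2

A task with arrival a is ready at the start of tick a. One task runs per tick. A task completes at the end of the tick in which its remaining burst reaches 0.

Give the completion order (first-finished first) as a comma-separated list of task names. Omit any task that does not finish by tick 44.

t=0: L0/L1/L2 = A/-/- → run A
t=1: L0/L1/L2 = ACD/-/- → run A
t=2: L0/L1/L2 = ACDB/-/- → run A
t=3: L0/L1/L2 = ACDB/-/- → run A
t=4: L0/L1/L2 = CDB/A/- → run C
t=5: L0/L1/L2 = CDBEF/A/- → run C
t=6: L0/L1/L2 = CDBEF/A/- → run C
t=7: L0/L1/L2 = DBEFG/A/- → run D
t=8: L0/L1/L2 = DBEFG/A/- → run D
t=9: L0/L1/L2 = DBEFG/A/- → run D
t=10: L0/L1/L2 = DBEFGH/A/- → run D
t=11: L0/L1/L2 = BEFGH/AD/- → run B
t=12: L0/L1/L2 = BEFGH/AD/- → run B
t=13: L0/L1/L2 = BEFGH/AD/- → run B
t=14: L0/L1/L2 = EFGH/AD/- → run E
t=15: L0/L1/L2 = EFGH/AD/- → run E
t=16: L0/L1/L2 = EFGH/AD/- → run E
t=17: L0/L1/L2 = EFGH/AD/- → run E
t=18: L0/L1/L2 = FGH/ADE/- → run F
t=19: L0/L1/L2 = FGH/ADE/- → run F
t=20: L0/L1/L2 = GH/ADE/- → run G
t=21: L0/L1/L2 = GH/ADE/- → run G
t=22: L0/L1/L2 = GH/ADE/- → run G
t=23: L0/L1/L2 = H/ADE/- → run H
t=24: L0/L1/L2 = H/ADE/- → run H
t=25: L0/L1/L2 = -/ADE/- → run A
t=26: L0/L1/L2 = -/ADE/- → run A
t=27: L0/L1/L2 = -/ADE/- → run A
t=28: L0/L1/L2 = -/ADE/- → run A
t=29: L0/L1/L2 = -/DE/- → run D
t=30: L0/L1/L2 = -/DE/- → run D
t=31: L0/L1/L2 = -/DE/- → run D
t=32: L0/L1/L2 = -/E/- → run E
t=33: L0/L1/L2 = -/E/- → run E
t=34: L0/L1/L2 = -/E/- → run E
t=35: (idle)
t=36: (idle)
t=37: (idle)
t=38: (idle)
t=39: (idle)
t=40: (idle)
t=41: (idle)
t=42: (idle)
t=43: (idle)
t=44: (idle)

completion order = C, B, F, G, H, A, D, E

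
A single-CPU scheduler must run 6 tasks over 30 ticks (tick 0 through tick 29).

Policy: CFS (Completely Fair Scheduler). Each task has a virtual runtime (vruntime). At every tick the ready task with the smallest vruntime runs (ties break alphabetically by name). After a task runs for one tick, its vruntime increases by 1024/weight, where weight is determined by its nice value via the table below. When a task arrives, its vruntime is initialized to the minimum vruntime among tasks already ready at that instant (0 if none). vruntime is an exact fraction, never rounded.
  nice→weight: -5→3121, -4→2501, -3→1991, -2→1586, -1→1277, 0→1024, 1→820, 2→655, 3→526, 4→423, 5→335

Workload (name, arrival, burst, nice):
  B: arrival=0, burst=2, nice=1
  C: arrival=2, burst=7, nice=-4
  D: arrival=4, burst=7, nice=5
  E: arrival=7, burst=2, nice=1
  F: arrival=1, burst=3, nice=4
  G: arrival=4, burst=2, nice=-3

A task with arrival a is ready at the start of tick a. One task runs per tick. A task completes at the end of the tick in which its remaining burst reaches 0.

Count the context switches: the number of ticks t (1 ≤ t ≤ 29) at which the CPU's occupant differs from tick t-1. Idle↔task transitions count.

context switches = 16

t=0: vr[B=0] → run B
t=1: vr[B=256/205 F=256/205] → run B
t=2: vr[C=256/205 F=256/205] → run C
t=3: vr[C=20736/12505 F=256/205] → run F
t=4: vr[C=20736/12505 D=20736/12505 F=318208/86715 G=20736/12505] → run C
t=5: vr[C=25856/12505 D=20736/12505 F=318208/86715 G=20736/12505] → run D
t=6: vr[C=25856/12505 D=3950336/837835 F=318208/86715 G=20736/12505] → run G
t=7: vr[C=25856/12505 D=3950336/837835 E=25856/12505 F=318208/86715 G=54090496/24897455] → run C
t=8: vr[C=30976/12505 D=3950336/837835 E=25856/12505 F=318208/86715 G=54090496/24897455] → run E
t=9: vr[C=30976/12505 D=3950336/837835 E=41472/12505 F=318208/86715 G=54090496/24897455] → run G
t=10: vr[C=30976/12505 D=3950336/837835 E=41472/12505 F=318208/86715] → run C
t=11: vr[C=36096/12505 D=3950336/837835 E=41472/12505 F=318208/86715] → run C
t=12: vr[C=41216/12505 D=3950336/837835 E=41472/12505 F=318208/86715] → run C
t=13: vr[C=46336/12505 D=3950336/837835 E=41472/12505 F=318208/86715] → run E
t=14: vr[C=46336/12505 D=3950336/837835 F=318208/86715] → run F
t=15: vr[C=46336/12505 D=3950336/837835 F=528128/86715] → run C
t=16: vr[D=3950336/837835 F=528128/86715] → run D
t=17: vr[D=1302272/167567 F=528128/86715] → run F
t=18: vr[D=1302272/167567] → run D
t=19: vr[D=9072384/837835] → run D
t=20: vr[D=11633408/837835] → run D
t=21: vr[D=14194432/837835] → run D
t=22: vr[D=16755456/837835] → run D
t=23: (idle)
t=24: (idle)
t=25: (idle)
t=26: (idle)
t=27: (idle)
t=28: (idle)
t=29: (idle)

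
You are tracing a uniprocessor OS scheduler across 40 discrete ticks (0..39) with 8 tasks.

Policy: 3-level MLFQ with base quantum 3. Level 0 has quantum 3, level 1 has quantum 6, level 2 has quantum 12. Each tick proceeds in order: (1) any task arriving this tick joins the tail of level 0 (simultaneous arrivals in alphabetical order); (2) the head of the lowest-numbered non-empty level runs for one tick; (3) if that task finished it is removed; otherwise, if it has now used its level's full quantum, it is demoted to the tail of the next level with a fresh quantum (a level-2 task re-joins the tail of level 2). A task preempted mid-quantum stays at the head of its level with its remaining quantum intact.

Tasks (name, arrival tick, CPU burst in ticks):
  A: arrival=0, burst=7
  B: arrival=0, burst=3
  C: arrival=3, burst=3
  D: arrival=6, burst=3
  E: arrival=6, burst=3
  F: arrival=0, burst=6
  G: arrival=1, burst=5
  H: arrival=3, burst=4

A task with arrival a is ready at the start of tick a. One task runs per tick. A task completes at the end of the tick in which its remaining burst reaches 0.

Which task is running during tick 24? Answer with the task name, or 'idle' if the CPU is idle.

t=0: L0/L1/L2 = ABF/-/- → run A
t=1: L0/L1/L2 = ABFG/-/- → run A
t=2: L0/L1/L2 = ABFG/-/- → run A
t=3: L0/L1/L2 = BFGCH/A/- → run B
t=4: L0/L1/L2 = BFGCH/A/- → run B
t=5: L0/L1/L2 = BFGCH/A/- → run B
t=6: L0/L1/L2 = FGCHDE/A/- → run F
t=7: L0/L1/L2 = FGCHDE/A/- → run F
t=8: L0/L1/L2 = FGCHDE/A/- → run F
t=9: L0/L1/L2 = GCHDE/AF/- → run G
t=10: L0/L1/L2 = GCHDE/AF/- → run G
t=11: L0/L1/L2 = GCHDE/AF/- → run G
t=12: L0/L1/L2 = CHDE/AFG/- → run C
t=13: L0/L1/L2 = CHDE/AFG/- → run C
t=14: L0/L1/L2 = CHDE/AFG/- → run C
t=15: L0/L1/L2 = HDE/AFG/- → run H
t=16: L0/L1/L2 = HDE/AFG/- → run H
t=17: L0/L1/L2 = HDE/AFG/- → run H
t=18: L0/L1/L2 = DE/AFGH/- → run D
t=19: L0/L1/L2 = DE/AFGH/- → run D
t=20: L0/L1/L2 = DE/AFGH/- → run D
t=21: L0/L1/L2 = E/AFGH/- → run E
t=22: L0/L1/L2 = E/AFGH/- → run E
t=23: L0/L1/L2 = E/AFGH/- → run E
t=24: L0/L1/L2 = -/AFGH/- → run A
t=25: L0/L1/L2 = -/AFGH/- → run A
t=26: L0/L1/L2 = -/AFGH/- → run A
t=27: L0/L1/L2 = -/AFGH/- → run A
t=28: L0/L1/L2 = -/FGH/- → run F
t=29: L0/L1/L2 = -/FGH/- → run F
t=30: L0/L1/L2 = -/FGH/- → run F
t=31: L0/L1/L2 = -/GH/- → run G
t=32: L0/L1/L2 = -/GH/- → run G
t=33: L0/L1/L2 = -/H/- → run H
t=34: (idle)
t=35: (idle)
t=36: (idle)
t=37: (idle)
t=38: (idle)
t=39: (idle)

running at tick 24 = A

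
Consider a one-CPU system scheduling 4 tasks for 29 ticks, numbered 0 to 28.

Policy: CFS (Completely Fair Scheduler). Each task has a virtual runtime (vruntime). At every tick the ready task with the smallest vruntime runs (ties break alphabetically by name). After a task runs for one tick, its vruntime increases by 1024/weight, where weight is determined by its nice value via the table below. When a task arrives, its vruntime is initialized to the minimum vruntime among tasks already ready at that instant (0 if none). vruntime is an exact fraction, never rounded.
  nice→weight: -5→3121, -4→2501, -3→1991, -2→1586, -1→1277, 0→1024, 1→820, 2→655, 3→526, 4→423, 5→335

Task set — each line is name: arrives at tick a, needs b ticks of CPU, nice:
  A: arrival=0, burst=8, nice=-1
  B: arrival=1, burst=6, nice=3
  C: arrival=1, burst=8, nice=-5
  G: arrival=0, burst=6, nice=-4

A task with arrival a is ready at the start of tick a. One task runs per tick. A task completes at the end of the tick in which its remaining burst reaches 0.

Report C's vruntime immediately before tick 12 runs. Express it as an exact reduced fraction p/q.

t=0: vr[A=0 G=0] → run A
t=1: vr[A=1024/1277 B=0 C=0 G=0] → run B
t=2: vr[A=1024/1277 B=512/263 C=0 G=0] → run C
t=3: vr[A=1024/1277 B=512/263 C=1024/3121 G=0] → run G
t=4: vr[A=1024/1277 B=512/263 C=1024/3121 G=1024/2501] → run C
t=5: vr[A=1024/1277 B=512/263 C=2048/3121 G=1024/2501] → run G
t=6: vr[A=1024/1277 B=512/263 C=2048/3121 G=2048/2501] → run C
t=7: vr[A=1024/1277 B=512/263 C=3072/3121 G=2048/2501] → run A
t=8: vr[A=2048/1277 B=512/263 C=3072/3121 G=2048/2501] → run G
t=9: vr[A=2048/1277 B=512/263 C=3072/3121 G=3072/2501] → run C
t=10: vr[A=2048/1277 B=512/263 C=4096/3121 G=3072/2501] → run G
t=11: vr[A=2048/1277 B=512/263 C=4096/3121 G=4096/2501] → run C
t=12: vr[A=2048/1277 B=512/263 C=5120/3121 G=4096/2501] → run A
t=13: vr[A=3072/1277 B=512/263 C=5120/3121 G=4096/2501] → run G
t=14: vr[A=3072/1277 B=512/263 C=5120/3121 G=5120/2501] → run C
t=15: vr[A=3072/1277 B=512/263 C=6144/3121 G=5120/2501] → run B
t=16: vr[A=3072/1277 B=1024/263 C=6144/3121 G=5120/2501] → run C
t=17: vr[A=3072/1277 B=1024/263 C=7168/3121 G=5120/2501] → run G
t=18: vr[A=3072/1277 B=1024/263 C=7168/3121] → run C
t=19: vr[A=3072/1277 B=1024/263] → run A
t=20: vr[A=4096/1277 B=1024/263] → run A
t=21: vr[A=5120/1277 B=1024/263] → run B
t=22: vr[A=5120/1277 B=1536/263] → run A
t=23: vr[A=6144/1277 B=1536/263] → run A
t=24: vr[A=7168/1277 B=1536/263] → run A
t=25: vr[B=1536/263] → run B
t=26: vr[B=2048/263] → run B
t=27: vr[B=2560/263] → run B
t=28: (idle)

vruntime(C, start of tick 12) = 5120/3121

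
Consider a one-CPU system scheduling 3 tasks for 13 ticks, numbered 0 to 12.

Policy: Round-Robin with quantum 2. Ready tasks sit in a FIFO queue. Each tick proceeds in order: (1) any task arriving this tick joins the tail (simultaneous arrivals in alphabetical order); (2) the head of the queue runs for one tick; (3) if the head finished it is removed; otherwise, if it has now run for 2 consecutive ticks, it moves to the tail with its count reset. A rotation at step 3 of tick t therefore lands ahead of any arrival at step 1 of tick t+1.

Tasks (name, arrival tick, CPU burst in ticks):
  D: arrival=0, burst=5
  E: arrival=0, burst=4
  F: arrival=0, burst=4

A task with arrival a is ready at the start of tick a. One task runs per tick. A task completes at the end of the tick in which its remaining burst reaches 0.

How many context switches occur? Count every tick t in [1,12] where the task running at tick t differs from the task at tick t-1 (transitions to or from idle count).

t=0: queue=[D,E,F] q_used=0 → run D
t=1: queue=[D,E,F] q_used=1 → run D
t=2: queue=[E,F,D] q_used=0 → run E
t=3: queue=[E,F,D] q_used=1 → run E
t=4: queue=[F,D,E] q_used=0 → run F
t=5: queue=[F,D,E] q_used=1 → run F
t=6: queue=[D,E,F] q_used=0 → run D
t=7: queue=[D,E,F] q_used=1 → run D
t=8: queue=[E,F,D] q_used=0 → run E
t=9: queue=[E,F,D] q_used=1 → run E
t=10: queue=[F,D] q_used=0 → run F
t=11: queue=[F,D] q_used=1 → run F
t=12: queue=[D] q_used=0 → run D

context switches = 6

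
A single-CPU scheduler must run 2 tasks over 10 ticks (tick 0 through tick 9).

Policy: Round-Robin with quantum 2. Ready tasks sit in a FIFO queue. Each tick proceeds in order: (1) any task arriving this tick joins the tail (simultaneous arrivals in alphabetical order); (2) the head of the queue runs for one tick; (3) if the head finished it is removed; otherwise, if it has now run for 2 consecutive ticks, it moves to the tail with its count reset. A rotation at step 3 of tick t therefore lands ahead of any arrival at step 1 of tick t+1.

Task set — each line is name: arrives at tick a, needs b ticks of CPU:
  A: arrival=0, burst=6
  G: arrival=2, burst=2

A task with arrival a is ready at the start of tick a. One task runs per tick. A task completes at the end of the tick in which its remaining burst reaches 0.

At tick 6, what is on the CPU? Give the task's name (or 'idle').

t=0: queue=[A] q_used=0 → run A
t=1: queue=[A] q_used=1 → run A
t=2: queue=[A,G] q_used=0 → run A
t=3: queue=[A,G] q_used=1 → run A
t=4: queue=[G,A] q_used=0 → run G
t=5: queue=[G,A] q_used=1 → run G
t=6: queue=[A] q_used=0 → run A
t=7: queue=[A] q_used=1 → run A
t=8: (idle)
t=9: (idle)

running at tick 6 = A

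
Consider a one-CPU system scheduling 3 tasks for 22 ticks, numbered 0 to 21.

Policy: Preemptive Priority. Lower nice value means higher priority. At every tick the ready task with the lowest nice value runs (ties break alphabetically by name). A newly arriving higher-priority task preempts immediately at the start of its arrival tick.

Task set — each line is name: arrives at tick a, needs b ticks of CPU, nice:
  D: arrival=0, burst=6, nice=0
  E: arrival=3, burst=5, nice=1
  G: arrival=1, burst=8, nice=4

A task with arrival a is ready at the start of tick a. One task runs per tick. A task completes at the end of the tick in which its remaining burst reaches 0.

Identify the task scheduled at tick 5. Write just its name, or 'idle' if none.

running at tick 5 = D

t=0: ready={D} → run D
t=1: ready={D,G} → run D
t=2: ready={D,G} → run D
t=3: ready={D,E,G} → run D
t=4: ready={D,E,G} → run D
t=5: ready={D,E,G} → run D
t=6: ready={E,G} → run E
t=7: ready={E,G} → run E
t=8: ready={E,G} → run E
t=9: ready={E,G} → run E
t=10: ready={E,G} → run E
t=11: ready={G} → run G
t=12: ready={G} → run G
t=13: ready={G} → run G
t=14: ready={G} → run G
t=15: ready={G} → run G
t=16: ready={G} → run G
t=17: ready={G} → run G
t=18: ready={G} → run G
t=19: (idle)
t=20: (idle)
t=21: (idle)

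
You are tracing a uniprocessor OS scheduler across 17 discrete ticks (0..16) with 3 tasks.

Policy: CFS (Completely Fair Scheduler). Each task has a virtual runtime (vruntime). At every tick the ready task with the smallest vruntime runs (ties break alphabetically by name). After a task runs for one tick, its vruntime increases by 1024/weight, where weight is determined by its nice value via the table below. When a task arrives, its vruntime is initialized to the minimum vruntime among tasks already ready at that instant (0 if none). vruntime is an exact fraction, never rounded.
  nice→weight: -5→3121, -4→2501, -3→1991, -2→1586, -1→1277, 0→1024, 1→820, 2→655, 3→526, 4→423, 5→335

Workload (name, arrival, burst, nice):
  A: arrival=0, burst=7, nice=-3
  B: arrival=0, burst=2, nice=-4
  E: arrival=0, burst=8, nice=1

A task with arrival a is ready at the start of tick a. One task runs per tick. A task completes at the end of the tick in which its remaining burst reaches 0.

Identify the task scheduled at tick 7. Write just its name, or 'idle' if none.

t=0: vr[A=0 B=0 E=0] → run A
t=1: vr[A=1024/1991 B=0 E=0] → run B
t=2: vr[A=1024/1991 B=1024/2501 E=0] → run E
t=3: vr[A=1024/1991 B=1024/2501 E=256/205] → run B
t=4: vr[A=1024/1991 E=256/205] → run A
t=5: vr[A=2048/1991 E=256/205] → run A
t=6: vr[A=3072/1991 E=256/205] → run E
t=7: vr[A=3072/1991 E=512/205] → run A
t=8: vr[A=4096/1991 E=512/205] → run A
t=9: vr[A=5120/1991 E=512/205] → run E
t=10: vr[A=5120/1991 E=768/205] → run A
t=11: vr[A=6144/1991 E=768/205] → run A
t=12: vr[E=768/205] → run E
t=13: vr[E=1024/205] → run E
t=14: vr[E=256/41] → run E
t=15: vr[E=1536/205] → run E
t=16: vr[E=1792/205] → run E

running at tick 7 = A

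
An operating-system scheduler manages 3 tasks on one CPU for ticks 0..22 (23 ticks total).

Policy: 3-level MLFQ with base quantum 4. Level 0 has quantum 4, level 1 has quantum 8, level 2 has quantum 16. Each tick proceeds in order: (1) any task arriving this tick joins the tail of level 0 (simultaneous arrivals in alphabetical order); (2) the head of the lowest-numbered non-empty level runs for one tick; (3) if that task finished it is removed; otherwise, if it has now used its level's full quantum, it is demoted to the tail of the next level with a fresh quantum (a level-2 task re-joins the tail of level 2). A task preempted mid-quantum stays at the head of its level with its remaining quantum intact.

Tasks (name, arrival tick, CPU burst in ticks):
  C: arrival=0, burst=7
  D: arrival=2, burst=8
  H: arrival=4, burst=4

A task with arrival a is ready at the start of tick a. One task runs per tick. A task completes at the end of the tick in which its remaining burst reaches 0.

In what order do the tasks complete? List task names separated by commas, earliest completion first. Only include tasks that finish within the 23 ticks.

t=0: L0/L1/L2 = C/-/- → run C
t=1: L0/L1/L2 = C/-/- → run C
t=2: L0/L1/L2 = CD/-/- → run C
t=3: L0/L1/L2 = CD/-/- → run C
t=4: L0/L1/L2 = DH/C/- → run D
t=5: L0/L1/L2 = DH/C/- → run D
t=6: L0/L1/L2 = DH/C/- → run D
t=7: L0/L1/L2 = DH/C/- → run D
t=8: L0/L1/L2 = H/CD/- → run H
t=9: L0/L1/L2 = H/CD/- → run H
t=10: L0/L1/L2 = H/CD/- → run H
t=11: L0/L1/L2 = H/CD/- → run H
t=12: L0/L1/L2 = -/CD/- → run C
t=13: L0/L1/L2 = -/CD/- → run C
t=14: L0/L1/L2 = -/CD/- → run C
t=15: L0/L1/L2 = -/D/- → run D
t=16: L0/L1/L2 = -/D/- → run D
t=17: L0/L1/L2 = -/D/- → run D
t=18: L0/L1/L2 = -/D/- → run D
t=19: (idle)
t=20: (idle)
t=21: (idle)
t=22: (idle)

completion order = H, C, D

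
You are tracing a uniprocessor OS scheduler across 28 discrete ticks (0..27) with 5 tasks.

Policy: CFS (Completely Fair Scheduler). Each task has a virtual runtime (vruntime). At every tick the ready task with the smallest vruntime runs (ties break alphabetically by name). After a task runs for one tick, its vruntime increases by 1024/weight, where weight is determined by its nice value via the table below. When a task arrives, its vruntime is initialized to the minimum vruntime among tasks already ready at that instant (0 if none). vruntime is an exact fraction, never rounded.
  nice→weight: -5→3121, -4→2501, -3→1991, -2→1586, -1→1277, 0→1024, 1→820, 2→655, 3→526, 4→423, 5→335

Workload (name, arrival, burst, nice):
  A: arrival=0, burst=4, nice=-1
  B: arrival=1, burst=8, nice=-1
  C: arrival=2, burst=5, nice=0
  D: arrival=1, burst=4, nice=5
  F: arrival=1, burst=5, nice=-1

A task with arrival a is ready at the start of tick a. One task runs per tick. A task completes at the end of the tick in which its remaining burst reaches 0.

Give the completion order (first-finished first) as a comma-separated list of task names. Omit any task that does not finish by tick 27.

completion order = A, F, C, B, D

t=0: vr[A=0] → run A
t=1: vr[A=1024/1277 B=1024/1277 D=1024/1277 F=1024/1277] → run A
t=2: vr[A=2048/1277 B=1024/1277 C=1024/1277 D=1024/1277 F=1024/1277] → run B
t=3: vr[A=2048/1277 B=2048/1277 C=1024/1277 D=1024/1277 F=1024/1277] → run C
t=4: vr[A=2048/1277 B=2048/1277 C=2301/1277 D=1024/1277 F=1024/1277] → run D
t=5: vr[A=2048/1277 B=2048/1277 C=2301/1277 D=1650688/427795 F=1024/1277] → run F
t=6: vr[A=2048/1277 B=2048/1277 C=2301/1277 D=1650688/427795 F=2048/1277] → run A
t=7: vr[A=3072/1277 B=2048/1277 C=2301/1277 D=1650688/427795 F=2048/1277] → run B
t=8: vr[A=3072/1277 B=3072/1277 C=2301/1277 D=1650688/427795 F=2048/1277] → run F
t=9: vr[A=3072/1277 B=3072/1277 C=2301/1277 D=1650688/427795 F=3072/1277] → run C
t=10: vr[A=3072/1277 B=3072/1277 C=3578/1277 D=1650688/427795 F=3072/1277] → run A
t=11: vr[B=3072/1277 C=3578/1277 D=1650688/427795 F=3072/1277] → run B
t=12: vr[B=4096/1277 C=3578/1277 D=1650688/427795 F=3072/1277] → run F
t=13: vr[B=4096/1277 C=3578/1277 D=1650688/427795 F=4096/1277] → run C
t=14: vr[B=4096/1277 C=4855/1277 D=1650688/427795 F=4096/1277] → run B
t=15: vr[B=5120/1277 C=4855/1277 D=1650688/427795 F=4096/1277] → run F
t=16: vr[B=5120/1277 C=4855/1277 D=1650688/427795 F=5120/1277] → run C
t=17: vr[B=5120/1277 C=6132/1277 D=1650688/427795 F=5120/1277] → run D
t=18: vr[B=5120/1277 C=6132/1277 D=2958336/427795 F=5120/1277] → run B
t=19: vr[B=6144/1277 C=6132/1277 D=2958336/427795 F=5120/1277] → run F
t=20: vr[B=6144/1277 C=6132/1277 D=2958336/427795] → run C
t=21: vr[B=6144/1277 D=2958336/427795] → run B
t=22: vr[B=7168/1277 D=2958336/427795] → run B
t=23: vr[B=8192/1277 D=2958336/427795] → run B
t=24: vr[D=2958336/427795] → run D
t=25: vr[D=4265984/427795] → run D
t=26: (idle)
t=27: (idle)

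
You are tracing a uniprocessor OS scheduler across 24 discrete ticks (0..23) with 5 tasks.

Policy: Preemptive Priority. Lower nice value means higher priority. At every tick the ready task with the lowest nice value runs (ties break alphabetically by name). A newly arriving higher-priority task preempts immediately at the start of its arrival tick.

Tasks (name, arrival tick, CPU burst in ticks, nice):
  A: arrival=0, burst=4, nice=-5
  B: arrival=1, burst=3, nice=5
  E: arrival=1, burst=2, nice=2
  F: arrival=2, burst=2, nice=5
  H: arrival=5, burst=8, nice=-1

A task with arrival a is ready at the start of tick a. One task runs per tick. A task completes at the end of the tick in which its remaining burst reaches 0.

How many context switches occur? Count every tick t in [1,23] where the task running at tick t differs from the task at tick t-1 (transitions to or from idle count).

t=0: ready={A} → run A
t=1: ready={A,B,E} → run A
t=2: ready={A,B,E,F} → run A
t=3: ready={A,B,E,F} → run A
t=4: ready={B,E,F} → run E
t=5: ready={B,E,F,H} → run H
t=6: ready={B,E,F,H} → run H
t=7: ready={B,E,F,H} → run H
t=8: ready={B,E,F,H} → run H
t=9: ready={B,E,F,H} → run H
t=10: ready={B,E,F,H} → run H
t=11: ready={B,E,F,H} → run H
t=12: ready={B,E,F,H} → run H
t=13: ready={B,E,F} → run E
t=14: ready={B,F} → run B
t=15: ready={B,F} → run B
t=16: ready={B,F} → run B
t=17: ready={F} → run F
t=18: ready={F} → run F
t=19: (idle)
t=20: (idle)
t=21: (idle)
t=22: (idle)
t=23: (idle)

context switches = 6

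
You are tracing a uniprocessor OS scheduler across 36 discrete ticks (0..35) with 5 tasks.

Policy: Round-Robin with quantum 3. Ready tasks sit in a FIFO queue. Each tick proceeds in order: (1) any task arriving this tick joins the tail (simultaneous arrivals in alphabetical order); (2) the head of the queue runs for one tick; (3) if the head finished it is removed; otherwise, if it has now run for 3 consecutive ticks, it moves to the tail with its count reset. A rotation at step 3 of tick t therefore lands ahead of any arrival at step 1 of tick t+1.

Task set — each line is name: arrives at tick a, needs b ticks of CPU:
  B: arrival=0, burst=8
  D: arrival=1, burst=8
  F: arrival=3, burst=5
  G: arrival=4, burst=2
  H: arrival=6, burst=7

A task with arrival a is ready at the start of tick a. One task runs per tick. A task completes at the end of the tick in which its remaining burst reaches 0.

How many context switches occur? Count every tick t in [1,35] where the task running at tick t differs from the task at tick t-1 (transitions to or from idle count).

context switches = 11

t=0: queue=[B] q_used=0 → run B
t=1: queue=[B,D] q_used=1 → run B
t=2: queue=[B,D] q_used=2 → run B
t=3: queue=[D,B,F] q_used=0 → run D
t=4: queue=[D,B,F,G] q_used=1 → run D
t=5: queue=[D,B,F,G] q_used=2 → run D
t=6: queue=[B,F,G,D,H] q_used=0 → run B
t=7: queue=[B,F,G,D,H] q_used=1 → run B
t=8: queue=[B,F,G,D,H] q_used=2 → run B
t=9: queue=[F,G,D,H,B] q_used=0 → run F
t=10: queue=[F,G,D,H,B] q_used=1 → run F
t=11: queue=[F,G,D,H,B] q_used=2 → run F
t=12: queue=[G,D,H,B,F] q_used=0 → run G
t=13: queue=[G,D,H,B,F] q_used=1 → run G
t=14: queue=[D,H,B,F] q_used=0 → run D
t=15: queue=[D,H,B,F] q_used=1 → run D
t=16: queue=[D,H,B,F] q_used=2 → run D
t=17: queue=[H,B,F,D] q_used=0 → run H
t=18: queue=[H,B,F,D] q_used=1 → run H
t=19: queue=[H,B,F,D] q_used=2 → run H
t=20: queue=[B,F,D,H] q_used=0 → run B
t=21: queue=[B,F,D,H] q_used=1 → run B
t=22: queue=[F,D,H] q_used=0 → run F
t=23: queue=[F,D,H] q_used=1 → run F
t=24: queue=[D,H] q_used=0 → run D
t=25: queue=[D,H] q_used=1 → run D
t=26: queue=[H] q_used=0 → run H
t=27: queue=[H] q_used=1 → run H
t=28: queue=[H] q_used=2 → run H
t=29: queue=[H] q_used=0 → run H
t=30: (idle)
t=31: (idle)
t=32: (idle)
t=33: (idle)
t=34: (idle)
t=35: (idle)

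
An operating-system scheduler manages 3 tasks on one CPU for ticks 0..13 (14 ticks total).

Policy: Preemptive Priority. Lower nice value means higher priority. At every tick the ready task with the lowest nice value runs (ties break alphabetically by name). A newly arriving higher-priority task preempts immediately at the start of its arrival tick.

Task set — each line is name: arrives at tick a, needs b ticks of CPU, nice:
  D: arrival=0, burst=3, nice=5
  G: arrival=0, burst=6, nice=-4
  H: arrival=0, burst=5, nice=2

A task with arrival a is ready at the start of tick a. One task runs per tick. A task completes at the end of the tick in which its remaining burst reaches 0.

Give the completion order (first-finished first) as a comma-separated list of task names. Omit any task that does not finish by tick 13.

t=0: ready={D,G,H} → run G
t=1: ready={D,G,H} → run G
t=2: ready={D,G,H} → run G
t=3: ready={D,G,H} → run G
t=4: ready={D,G,H} → run G
t=5: ready={D,G,H} → run G
t=6: ready={D,H} → run H
t=7: ready={D,H} → run H
t=8: ready={D,H} → run H
t=9: ready={D,H} → run H
t=10: ready={D,H} → run H
t=11: ready={D} → run D
t=12: ready={D} → run D
t=13: ready={D} → run D

completion order = G, H, D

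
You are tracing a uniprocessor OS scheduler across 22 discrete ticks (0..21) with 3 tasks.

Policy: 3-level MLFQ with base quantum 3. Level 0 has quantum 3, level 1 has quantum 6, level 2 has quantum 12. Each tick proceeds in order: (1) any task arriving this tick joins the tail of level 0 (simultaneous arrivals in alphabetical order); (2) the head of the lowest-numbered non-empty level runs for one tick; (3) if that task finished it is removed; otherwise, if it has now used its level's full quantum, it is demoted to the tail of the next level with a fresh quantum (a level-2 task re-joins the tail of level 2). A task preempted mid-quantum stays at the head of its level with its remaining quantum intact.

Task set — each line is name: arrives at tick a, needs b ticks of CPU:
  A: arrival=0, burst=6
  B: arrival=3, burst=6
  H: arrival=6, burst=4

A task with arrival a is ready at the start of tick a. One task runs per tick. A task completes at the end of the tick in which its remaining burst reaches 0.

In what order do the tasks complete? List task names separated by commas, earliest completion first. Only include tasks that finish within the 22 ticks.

t=0: L0/L1/L2 = A/-/- → run A
t=1: L0/L1/L2 = A/-/- → run A
t=2: L0/L1/L2 = A/-/- → run A
t=3: L0/L1/L2 = B/A/- → run B
t=4: L0/L1/L2 = B/A/- → run B
t=5: L0/L1/L2 = B/A/- → run B
t=6: L0/L1/L2 = H/AB/- → run H
t=7: L0/L1/L2 = H/AB/- → run H
t=8: L0/L1/L2 = H/AB/- → run H
t=9: L0/L1/L2 = -/ABH/- → run A
t=10: L0/L1/L2 = -/ABH/- → run A
t=11: L0/L1/L2 = -/ABH/- → run A
t=12: L0/L1/L2 = -/BH/- → run B
t=13: L0/L1/L2 = -/BH/- → run B
t=14: L0/L1/L2 = -/BH/- → run B
t=15: L0/L1/L2 = -/H/- → run H
t=16: (idle)
t=17: (idle)
t=18: (idle)
t=19: (idle)
t=20: (idle)
t=21: (idle)

completion order = A, B, H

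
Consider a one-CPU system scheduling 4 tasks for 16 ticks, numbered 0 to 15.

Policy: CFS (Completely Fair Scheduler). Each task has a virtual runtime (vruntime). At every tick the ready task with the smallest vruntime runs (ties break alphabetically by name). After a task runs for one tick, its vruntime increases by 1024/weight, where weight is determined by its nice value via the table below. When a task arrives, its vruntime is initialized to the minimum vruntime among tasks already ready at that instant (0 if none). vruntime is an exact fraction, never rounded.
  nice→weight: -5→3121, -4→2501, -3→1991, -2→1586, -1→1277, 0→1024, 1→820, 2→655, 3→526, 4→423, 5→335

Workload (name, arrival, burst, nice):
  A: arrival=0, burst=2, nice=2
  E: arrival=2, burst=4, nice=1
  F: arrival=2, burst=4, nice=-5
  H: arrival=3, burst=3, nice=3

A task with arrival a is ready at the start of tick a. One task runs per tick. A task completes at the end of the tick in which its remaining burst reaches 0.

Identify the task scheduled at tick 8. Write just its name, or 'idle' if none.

running at tick 8 = E

t=0: vr[A=0] → run A
t=1: vr[A=1024/655] → run A
t=2: vr[E=0 F=0] → run E
t=3: vr[E=256/205 F=0 H=0] → run F
t=4: vr[E=256/205 F=1024/3121 H=0] → run H
t=5: vr[E=256/205 F=1024/3121 H=512/263] → run F
t=6: vr[E=256/205 F=2048/3121 H=512/263] → run F
t=7: vr[E=256/205 F=3072/3121 H=512/263] → run F
t=8: vr[E=256/205 H=512/263] → run E
t=9: vr[E=512/205 H=512/263] → run H
t=10: vr[E=512/205 H=1024/263] → run E
t=11: vr[E=768/205 H=1024/263] → run E
t=12: vr[H=1024/263] → run H
t=13: (idle)
t=14: (idle)
t=15: (idle)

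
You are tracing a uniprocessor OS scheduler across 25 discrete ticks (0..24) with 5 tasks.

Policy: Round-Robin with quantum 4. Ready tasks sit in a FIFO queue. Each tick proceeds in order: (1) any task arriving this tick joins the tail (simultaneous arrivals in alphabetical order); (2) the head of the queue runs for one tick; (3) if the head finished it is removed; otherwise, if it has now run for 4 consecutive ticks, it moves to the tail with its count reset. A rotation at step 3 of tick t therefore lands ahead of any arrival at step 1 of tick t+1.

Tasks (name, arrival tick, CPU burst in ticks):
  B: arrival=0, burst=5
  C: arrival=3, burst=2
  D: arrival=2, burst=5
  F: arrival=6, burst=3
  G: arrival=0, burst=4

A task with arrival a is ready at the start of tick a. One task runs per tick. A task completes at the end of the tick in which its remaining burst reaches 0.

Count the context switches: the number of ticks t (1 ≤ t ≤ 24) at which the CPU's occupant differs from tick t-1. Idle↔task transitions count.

context switches = 7

t=0: queue=[B,G] q_used=0 → run B
t=1: queue=[B,G] q_used=1 → run B
t=2: queue=[B,G,D] q_used=2 → run B
t=3: queue=[B,G,D,C] q_used=3 → run B
t=4: queue=[G,D,C,B] q_used=0 → run G
t=5: queue=[G,D,C,B] q_used=1 → run G
t=6: queue=[G,D,C,B,F] q_used=2 → run G
t=7: queue=[G,D,C,B,F] q_used=3 → run G
t=8: queue=[D,C,B,F] q_used=0 → run D
t=9: queue=[D,C,B,F] q_used=1 → run D
t=10: queue=[D,C,B,F] q_used=2 → run D
t=11: queue=[D,C,B,F] q_used=3 → run D
t=12: queue=[C,B,F,D] q_used=0 → run C
t=13: queue=[C,B,F,D] q_used=1 → run C
t=14: queue=[B,F,D] q_used=0 → run B
t=15: queue=[F,D] q_used=0 → run F
t=16: queue=[F,D] q_used=1 → run F
t=17: queue=[F,D] q_used=2 → run F
t=18: queue=[D] q_used=0 → run D
t=19: (idle)
t=20: (idle)
t=21: (idle)
t=22: (idle)
t=23: (idle)
t=24: (idle)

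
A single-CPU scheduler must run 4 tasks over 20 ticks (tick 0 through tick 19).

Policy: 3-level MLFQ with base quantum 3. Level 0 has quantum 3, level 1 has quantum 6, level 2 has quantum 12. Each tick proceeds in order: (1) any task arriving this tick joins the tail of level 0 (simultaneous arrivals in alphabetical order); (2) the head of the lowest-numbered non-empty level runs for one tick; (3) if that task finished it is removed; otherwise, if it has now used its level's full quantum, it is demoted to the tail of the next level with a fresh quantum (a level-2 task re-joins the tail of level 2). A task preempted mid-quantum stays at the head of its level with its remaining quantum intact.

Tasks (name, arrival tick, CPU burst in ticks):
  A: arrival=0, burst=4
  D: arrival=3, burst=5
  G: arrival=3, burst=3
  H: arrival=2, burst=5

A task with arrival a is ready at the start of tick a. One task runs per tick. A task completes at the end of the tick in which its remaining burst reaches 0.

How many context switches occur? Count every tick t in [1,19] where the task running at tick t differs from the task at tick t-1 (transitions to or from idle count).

context switches = 7

t=0: L0/L1/L2 = A/-/- → run A
t=1: L0/L1/L2 = A/-/- → run A
t=2: L0/L1/L2 = AH/-/- → run A
t=3: L0/L1/L2 = HDG/A/- → run H
t=4: L0/L1/L2 = HDG/A/- → run H
t=5: L0/L1/L2 = HDG/A/- → run H
t=6: L0/L1/L2 = DG/AH/- → run D
t=7: L0/L1/L2 = DG/AH/- → run D
t=8: L0/L1/L2 = DG/AH/- → run D
t=9: L0/L1/L2 = G/AHD/- → run G
t=10: L0/L1/L2 = G/AHD/- → run G
t=11: L0/L1/L2 = G/AHD/- → run G
t=12: L0/L1/L2 = -/AHD/- → run A
t=13: L0/L1/L2 = -/HD/- → run H
t=14: L0/L1/L2 = -/HD/- → run H
t=15: L0/L1/L2 = -/D/- → run D
t=16: L0/L1/L2 = -/D/- → run D
t=17: (idle)
t=18: (idle)
t=19: (idle)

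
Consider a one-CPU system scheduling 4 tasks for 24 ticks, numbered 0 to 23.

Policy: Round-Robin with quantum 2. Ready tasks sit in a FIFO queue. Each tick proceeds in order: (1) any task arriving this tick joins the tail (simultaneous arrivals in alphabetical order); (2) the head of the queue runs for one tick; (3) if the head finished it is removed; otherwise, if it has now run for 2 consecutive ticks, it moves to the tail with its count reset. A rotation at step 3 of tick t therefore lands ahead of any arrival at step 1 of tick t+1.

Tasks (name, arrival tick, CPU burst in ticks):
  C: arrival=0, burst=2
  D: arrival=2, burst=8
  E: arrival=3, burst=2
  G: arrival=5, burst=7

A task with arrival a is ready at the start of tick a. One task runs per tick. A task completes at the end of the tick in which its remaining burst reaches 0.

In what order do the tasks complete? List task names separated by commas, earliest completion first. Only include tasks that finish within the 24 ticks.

completion order = C, E, D, G

t=0: queue=[C] q_used=0 → run C
t=1: queue=[C] q_used=1 → run C
t=2: queue=[D] q_used=0 → run D
t=3: queue=[D,E] q_used=1 → run D
t=4: queue=[E,D] q_used=0 → run E
t=5: queue=[E,D,G] q_used=1 → run E
t=6: queue=[D,G] q_used=0 → run D
t=7: queue=[D,G] q_used=1 → run D
t=8: queue=[G,D] q_used=0 → run G
t=9: queue=[G,D] q_used=1 → run G
t=10: queue=[D,G] q_used=0 → run D
t=11: queue=[D,G] q_used=1 → run D
t=12: queue=[G,D] q_used=0 → run G
t=13: queue=[G,D] q_used=1 → run G
t=14: queue=[D,G] q_used=0 → run D
t=15: queue=[D,G] q_used=1 → run D
t=16: queue=[G] q_used=0 → run G
t=17: queue=[G] q_used=1 → run G
t=18: queue=[G] q_used=0 → run G
t=19: (idle)
t=20: (idle)
t=21: (idle)
t=22: (idle)
t=23: (idle)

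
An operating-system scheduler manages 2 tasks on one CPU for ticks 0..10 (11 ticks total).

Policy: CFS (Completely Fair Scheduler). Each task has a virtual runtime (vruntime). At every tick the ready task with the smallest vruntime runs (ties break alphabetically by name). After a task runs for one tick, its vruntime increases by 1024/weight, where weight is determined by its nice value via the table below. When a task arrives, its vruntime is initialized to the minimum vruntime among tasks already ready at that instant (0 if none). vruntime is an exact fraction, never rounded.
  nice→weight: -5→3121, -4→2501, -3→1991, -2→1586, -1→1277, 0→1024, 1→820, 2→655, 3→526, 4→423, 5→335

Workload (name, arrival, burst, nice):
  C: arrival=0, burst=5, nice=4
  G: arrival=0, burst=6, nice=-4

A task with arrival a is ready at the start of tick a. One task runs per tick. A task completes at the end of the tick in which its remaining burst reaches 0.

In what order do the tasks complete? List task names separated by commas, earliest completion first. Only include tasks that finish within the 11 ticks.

completion order = G, C

t=0: vr[C=0 G=0] → run C
t=1: vr[C=1024/423 G=0] → run G
t=2: vr[C=1024/423 G=1024/2501] → run G
t=3: vr[C=1024/423 G=2048/2501] → run G
t=4: vr[C=1024/423 G=3072/2501] → run G
t=5: vr[C=1024/423 G=4096/2501] → run G
t=6: vr[C=1024/423 G=5120/2501] → run G
t=7: vr[C=1024/423] → run C
t=8: vr[C=2048/423] → run C
t=9: vr[C=1024/141] → run C
t=10: vr[C=4096/423] → run C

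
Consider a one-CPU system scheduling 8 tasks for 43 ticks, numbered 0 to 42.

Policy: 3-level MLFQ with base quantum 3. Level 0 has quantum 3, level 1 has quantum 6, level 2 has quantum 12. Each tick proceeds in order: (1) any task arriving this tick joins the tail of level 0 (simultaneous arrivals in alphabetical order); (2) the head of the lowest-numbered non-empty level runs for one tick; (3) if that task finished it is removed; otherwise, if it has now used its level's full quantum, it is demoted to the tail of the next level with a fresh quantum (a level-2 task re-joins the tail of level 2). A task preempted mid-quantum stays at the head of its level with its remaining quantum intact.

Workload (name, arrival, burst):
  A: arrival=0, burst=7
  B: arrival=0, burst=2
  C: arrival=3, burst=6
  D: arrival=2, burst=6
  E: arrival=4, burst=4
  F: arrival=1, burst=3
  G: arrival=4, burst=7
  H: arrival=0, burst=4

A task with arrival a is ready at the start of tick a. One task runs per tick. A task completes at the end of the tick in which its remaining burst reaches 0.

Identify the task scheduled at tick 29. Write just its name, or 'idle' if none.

t=0: L0/L1/L2 = ABH/-/- → run A
t=1: L0/L1/L2 = ABHF/-/- → run A
t=2: L0/L1/L2 = ABHFD/-/- → run A
t=3: L0/L1/L2 = BHFDC/A/- → run B
t=4: L0/L1/L2 = BHFDCEG/A/- → run B
t=5: L0/L1/L2 = HFDCEG/A/- → run H
t=6: L0/L1/L2 = HFDCEG/A/- → run H
t=7: L0/L1/L2 = HFDCEG/A/- → run H
t=8: L0/L1/L2 = FDCEG/AH/- → run F
t=9: L0/L1/L2 = FDCEG/AH/- → run F
t=10: L0/L1/L2 = FDCEG/AH/- → run F
t=11: L0/L1/L2 = DCEG/AH/- → run D
t=12: L0/L1/L2 = DCEG/AH/- → run D
t=13: L0/L1/L2 = DCEG/AH/- → run D
t=14: L0/L1/L2 = CEG/AHD/- → run C
t=15: L0/L1/L2 = CEG/AHD/- → run C
t=16: L0/L1/L2 = CEG/AHD/- → run C
t=17: L0/L1/L2 = EG/AHDC/- → run E
t=18: L0/L1/L2 = EG/AHDC/- → run E
t=19: L0/L1/L2 = EG/AHDC/- → run E
t=20: L0/L1/L2 = G/AHDCE/- → run G
t=21: L0/L1/L2 = G/AHDCE/- → run G
t=22: L0/L1/L2 = G/AHDCE/- → run G
t=23: L0/L1/L2 = -/AHDCEG/- → run A
t=24: L0/L1/L2 = -/AHDCEG/- → run A
t=25: L0/L1/L2 = -/AHDCEG/- → run A
t=26: L0/L1/L2 = -/AHDCEG/- → run A
t=27: L0/L1/L2 = -/HDCEG/- → run H
t=28: L0/L1/L2 = -/DCEG/- → run D
t=29: L0/L1/L2 = -/DCEG/- → run D
t=30: L0/L1/L2 = -/DCEG/- → run D
t=31: L0/L1/L2 = -/CEG/- → run C
t=32: L0/L1/L2 = -/CEG/- → run C
t=33: L0/L1/L2 = -/CEG/- → run C
t=34: L0/L1/L2 = -/EG/- → run E
t=35: L0/L1/L2 = -/G/- → run G
t=36: L0/L1/L2 = -/G/- → run G
t=37: L0/L1/L2 = -/G/- → run G
t=38: L0/L1/L2 = -/G/- → run G
t=39: (idle)
t=40: (idle)
t=41: (idle)
t=42: (idle)

running at tick 29 = D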